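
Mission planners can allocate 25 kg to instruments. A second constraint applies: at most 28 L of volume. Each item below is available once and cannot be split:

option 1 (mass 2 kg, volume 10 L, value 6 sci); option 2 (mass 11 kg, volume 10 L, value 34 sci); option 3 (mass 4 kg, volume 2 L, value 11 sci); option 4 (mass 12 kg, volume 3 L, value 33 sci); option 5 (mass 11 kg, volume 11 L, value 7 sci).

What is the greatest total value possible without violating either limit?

Feasible sets respecting both limits:
- option 1+option 2+option 4: mass 25, volume 23, value 73
- option 2+option 4: mass 23, volume 13, value 67
- option 1+option 2+option 3: mass 17, volume 22, value 51
- option 1+option 3+option 4: mass 18, volume 15, value 50
Best: 73 sci.

73 sci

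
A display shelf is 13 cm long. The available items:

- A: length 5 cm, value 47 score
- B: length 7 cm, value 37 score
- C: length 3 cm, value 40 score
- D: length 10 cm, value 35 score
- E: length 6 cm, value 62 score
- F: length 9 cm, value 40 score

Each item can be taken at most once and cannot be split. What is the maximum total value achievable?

Check high-value combinations within 13 cm:
- A+E: length 5+6=11, value 47+62=109
- C+E: length 3+6=9, value 40+62=102
- B+E: length 7+6=13, value 37+62=99
- A+C: length 5+3=8, value 47+40=87
- A+B: length 5+7=12, value 47+37=84
Best: 109 score.

109 score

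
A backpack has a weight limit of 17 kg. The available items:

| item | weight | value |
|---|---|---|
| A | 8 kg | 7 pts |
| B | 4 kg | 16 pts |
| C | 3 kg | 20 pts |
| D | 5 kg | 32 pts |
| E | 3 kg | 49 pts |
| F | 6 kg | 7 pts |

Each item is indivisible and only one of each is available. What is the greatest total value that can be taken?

117 pts

Check high-value combinations within 17 kg:
- B+C+D+E: weight 4+3+5+3=15, value 16+20+32+49=117
- C+D+E+F: weight 3+5+3+6=17, value 20+32+49+7=108
- C+D+E: weight 3+5+3=11, value 20+32+49=101
- B+D+E: weight 4+5+3=12, value 16+32+49=97
Best: 117 pts.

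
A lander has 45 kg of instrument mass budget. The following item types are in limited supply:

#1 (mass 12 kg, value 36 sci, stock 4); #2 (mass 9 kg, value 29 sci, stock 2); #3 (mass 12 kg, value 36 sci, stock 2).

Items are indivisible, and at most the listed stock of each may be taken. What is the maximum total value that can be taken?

Best selections within mass 45 and stock limits:
- 1×#1 + 1×#2 + 2×#3: mass 45, value 137
- 2×#1 + 1×#2 + 1×#3: mass 45, value 137
- 3×#1 + 1×#2: mass 45, value 137
Best: 137 sci.

137 sci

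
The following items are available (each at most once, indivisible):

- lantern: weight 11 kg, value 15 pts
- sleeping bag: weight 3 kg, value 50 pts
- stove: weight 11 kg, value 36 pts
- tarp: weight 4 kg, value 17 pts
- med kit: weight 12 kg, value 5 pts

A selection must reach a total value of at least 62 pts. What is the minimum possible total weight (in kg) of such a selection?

7

Subsets with value ≥ 62, sorted by total weight:
- sleeping bag+tarp: weight 7, value 67
- sleeping bag+stove: weight 14, value 86
Minimum weight: 7 kg.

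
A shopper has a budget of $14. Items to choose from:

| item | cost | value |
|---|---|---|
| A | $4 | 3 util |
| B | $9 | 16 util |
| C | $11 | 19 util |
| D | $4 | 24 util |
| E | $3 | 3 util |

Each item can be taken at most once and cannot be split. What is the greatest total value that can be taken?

40 util

Check high-value combinations within $14:
- B+D: cost 9+4=13, value 16+24=40
- A+D+E: cost 4+4+3=11, value 3+24+3=30
- D+E: cost 4+3=7, value 24+3=27
- A+D: cost 4+4=8, value 3+24=27
Best: 40 util.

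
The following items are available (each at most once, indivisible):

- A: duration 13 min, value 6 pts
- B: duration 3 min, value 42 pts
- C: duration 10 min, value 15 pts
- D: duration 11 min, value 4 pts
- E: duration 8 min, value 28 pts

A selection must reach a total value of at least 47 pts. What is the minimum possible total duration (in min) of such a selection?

11

Subsets with value ≥ 47, sorted by total duration:
- B+E: duration 11, value 70
- B+C: duration 13, value 57
Minimum duration: 11 min.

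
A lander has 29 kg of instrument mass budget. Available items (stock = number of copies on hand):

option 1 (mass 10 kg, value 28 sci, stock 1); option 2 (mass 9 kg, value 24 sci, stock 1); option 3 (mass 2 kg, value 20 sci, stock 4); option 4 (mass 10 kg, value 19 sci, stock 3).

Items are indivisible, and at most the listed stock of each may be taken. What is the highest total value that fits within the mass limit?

132 sci

Best selections within mass 29 and stock limits:
- 1×option 1 + 1×option 2 + 4×option 3: mass 27, value 132
- 1×option 1 + 4×option 3 + 1×option 4: mass 28, value 127
- 1×option 2 + 4×option 3 + 1×option 4: mass 27, value 123
Best: 132 sci.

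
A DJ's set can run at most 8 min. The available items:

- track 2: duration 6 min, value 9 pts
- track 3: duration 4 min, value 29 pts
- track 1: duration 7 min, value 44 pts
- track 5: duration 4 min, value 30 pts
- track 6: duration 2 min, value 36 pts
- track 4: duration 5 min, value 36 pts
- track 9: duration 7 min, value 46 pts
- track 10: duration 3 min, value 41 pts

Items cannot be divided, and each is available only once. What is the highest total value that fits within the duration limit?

Check high-value combinations within 8 min:
- track 6+track 10: duration 2+3=5, value 36+41=77
- track 4+track 10: duration 5+3=8, value 36+41=77
- track 6+track 4: duration 2+5=7, value 36+36=72
- track 5+track 10: duration 4+3=7, value 30+41=71
- track 3+track 10: duration 4+3=7, value 29+41=70
Best: 77 pts.

77 pts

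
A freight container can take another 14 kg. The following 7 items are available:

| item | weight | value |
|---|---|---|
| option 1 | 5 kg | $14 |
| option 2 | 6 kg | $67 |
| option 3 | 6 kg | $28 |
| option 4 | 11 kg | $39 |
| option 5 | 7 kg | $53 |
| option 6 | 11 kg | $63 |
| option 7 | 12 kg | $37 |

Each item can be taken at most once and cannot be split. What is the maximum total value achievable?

This is a 0/1 knapsack; check combinations near the capacity.
- option 2+option 5: weight 6+7=13, value 67+53=120
- option 2+option 3: weight 6+6=12, value 67+28=95
- option 1+option 2: weight 5+6=11, value 14+67=81
- option 3+option 5: weight 6+7=13, value 28+53=81
- option 2: weight 6, value 67
Best: $120.

$120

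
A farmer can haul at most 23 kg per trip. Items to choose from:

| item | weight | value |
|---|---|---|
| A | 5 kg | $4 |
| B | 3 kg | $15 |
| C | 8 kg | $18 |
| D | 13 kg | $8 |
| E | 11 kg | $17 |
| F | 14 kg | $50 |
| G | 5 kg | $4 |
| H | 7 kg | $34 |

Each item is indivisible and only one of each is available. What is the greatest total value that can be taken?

Check high-value combinations within 23 kg:
- F+H: weight 14+7=21, value 50+34=84
- A+B+C+H: weight 5+3+8+7=23, value 4+15+18+34=71
- B+C+G+H: weight 3+8+5+7=23, value 15+18+4+34=71
Best: $84.

$84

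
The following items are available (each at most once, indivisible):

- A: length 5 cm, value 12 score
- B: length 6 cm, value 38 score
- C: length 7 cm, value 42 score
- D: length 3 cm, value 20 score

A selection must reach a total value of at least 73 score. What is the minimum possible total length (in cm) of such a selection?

13

Subsets with value ≥ 73, sorted by total length:
- B+C: length 13, value 80
- A+C+D: length 15, value 74
- B+C+D: length 16, value 100
- A+B+C: length 18, value 92
Minimum length: 13 cm.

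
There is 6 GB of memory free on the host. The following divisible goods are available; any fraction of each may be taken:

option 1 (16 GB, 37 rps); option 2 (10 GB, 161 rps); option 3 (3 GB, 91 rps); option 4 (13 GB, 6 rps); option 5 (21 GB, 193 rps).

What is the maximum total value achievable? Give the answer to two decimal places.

Take in order of value per unit:
- option 3 (91/3 per unit): all 3 → value 91, running total 91.00
- option 2 (161/10 per unit): 3 of 10 → value 3×161/10 = 48.3000, running total 139.30
Total 139.30.

139.30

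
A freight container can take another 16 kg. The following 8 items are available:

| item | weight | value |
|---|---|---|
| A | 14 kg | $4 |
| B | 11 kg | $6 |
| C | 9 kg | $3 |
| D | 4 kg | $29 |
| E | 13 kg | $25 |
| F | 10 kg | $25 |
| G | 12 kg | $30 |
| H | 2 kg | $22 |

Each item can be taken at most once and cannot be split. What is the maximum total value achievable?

$76

Check high-value combinations within 16 kg:
- D+F+H: weight 4+10+2=16, value 29+25+22=76
- D+G: weight 4+12=16, value 29+30=59
- D+F: weight 4+10=14, value 29+25=54
- C+D+H: weight 9+4+2=15, value 3+29+22=54
- G+H: weight 12+2=14, value 30+22=52
Best: $76.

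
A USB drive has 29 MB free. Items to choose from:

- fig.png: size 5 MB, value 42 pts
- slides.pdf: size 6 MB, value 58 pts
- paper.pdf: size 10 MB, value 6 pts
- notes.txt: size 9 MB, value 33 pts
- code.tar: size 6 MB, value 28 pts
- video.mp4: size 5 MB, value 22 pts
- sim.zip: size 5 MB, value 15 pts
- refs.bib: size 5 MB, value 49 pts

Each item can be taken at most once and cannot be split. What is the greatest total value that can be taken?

199 pts

Check high-value combinations within 29 MB:
- fig.png+slides.pdf+code.tar+video.mp4+refs.bib: size 5+6+6+5+5=27, value 42+58+28+22+49=199
- fig.png+slides.pdf+code.tar+sim.zip+refs.bib: size 5+6+6+5+5=27, value 42+58+28+15+49=192
- fig.png+slides.pdf+video.mp4+sim.zip+refs.bib: size 5+6+5+5+5=26, value 42+58+22+15+49=186
- fig.png+slides.pdf+notes.txt+refs.bib: size 5+6+9+5=25, value 42+58+33+49=182
- fig.png+slides.pdf+code.tar+refs.bib: size 5+6+6+5=22, value 42+58+28+49=177
Best: 199 pts.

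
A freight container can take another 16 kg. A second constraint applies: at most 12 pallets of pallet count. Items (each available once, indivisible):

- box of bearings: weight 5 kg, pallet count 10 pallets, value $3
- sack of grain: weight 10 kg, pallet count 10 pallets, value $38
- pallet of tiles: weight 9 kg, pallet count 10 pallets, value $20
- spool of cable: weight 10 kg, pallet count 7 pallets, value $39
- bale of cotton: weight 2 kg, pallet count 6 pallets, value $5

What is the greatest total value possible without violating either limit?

Feasible sets respecting both limits:
- spool of cable: weight 10, pallet count 7, value 39
- sack of grain: weight 10, pallet count 10, value 38
- pallet of tiles: weight 9, pallet count 10, value 20
Best: $39.

$39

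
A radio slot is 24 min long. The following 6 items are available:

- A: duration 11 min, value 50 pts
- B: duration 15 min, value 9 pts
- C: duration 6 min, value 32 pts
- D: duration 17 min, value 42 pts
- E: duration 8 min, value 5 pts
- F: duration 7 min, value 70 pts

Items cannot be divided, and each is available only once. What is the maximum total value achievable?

Check high-value combinations within 24 min:
- A+C+F: duration 11+6+7=24, value 50+32+70=152
- A+F: duration 11+7=18, value 50+70=120
- D+F: duration 17+7=24, value 42+70=112
Best: 152 pts.

152 pts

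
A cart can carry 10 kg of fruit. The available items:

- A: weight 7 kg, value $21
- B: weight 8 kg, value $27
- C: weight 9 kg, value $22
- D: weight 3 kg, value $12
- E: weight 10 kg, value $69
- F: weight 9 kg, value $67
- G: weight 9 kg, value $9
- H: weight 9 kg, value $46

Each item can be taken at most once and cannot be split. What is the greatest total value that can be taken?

$69

Check high-value combinations within 10 kg:
- E: weight 10, value 69
- F: weight 9, value 67
- H: weight 9, value 46
- A+D: weight 7+3=10, value 21+12=33
- B: weight 8, value 27
Best: $69.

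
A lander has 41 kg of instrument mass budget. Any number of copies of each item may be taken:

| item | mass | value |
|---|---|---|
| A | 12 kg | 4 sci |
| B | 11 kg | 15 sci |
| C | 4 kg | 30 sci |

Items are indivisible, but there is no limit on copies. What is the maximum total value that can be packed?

Best value-per-unit is C at 30/4, and filling with it alone uses mass 10×4=40. No mix of the others beats 10×30 = 300.

300 sci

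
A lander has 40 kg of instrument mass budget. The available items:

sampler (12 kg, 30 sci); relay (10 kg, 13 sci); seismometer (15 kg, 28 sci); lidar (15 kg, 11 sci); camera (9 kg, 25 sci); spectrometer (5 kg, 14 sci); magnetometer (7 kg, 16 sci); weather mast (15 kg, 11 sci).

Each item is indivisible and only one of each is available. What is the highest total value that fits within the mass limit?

Check high-value combinations within 40 kg:
- sampler+seismometer+spectrometer+magnetometer: mass 12+15+5+7=39, value 30+28+14+16=88
- sampler+camera+spectrometer+magnetometer: mass 12+9+5+7=33, value 30+25+14+16=85
- sampler+relay+camera+magnetometer: mass 12+10+9+7=38, value 30+13+25+16=84
- sampler+seismometer+camera: mass 12+15+9=36, value 30+28+25=83
Best: 88 sci.

88 sci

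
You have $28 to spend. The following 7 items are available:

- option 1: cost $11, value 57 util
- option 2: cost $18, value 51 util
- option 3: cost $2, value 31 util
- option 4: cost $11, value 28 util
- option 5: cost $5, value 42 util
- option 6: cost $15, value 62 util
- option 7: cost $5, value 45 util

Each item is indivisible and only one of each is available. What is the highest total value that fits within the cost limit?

This is a 0/1 knapsack; check combinations near the capacity.
- option 3+option 5+option 6+option 7: cost 2+5+15+5=27, value 31+42+62+45=180
- option 1+option 3+option 5+option 7: cost 11+2+5+5=23, value 57+31+42+45=175
- option 1+option 3+option 6: cost 11+2+15=28, value 57+31+62=150
Best: 180 util.

180 util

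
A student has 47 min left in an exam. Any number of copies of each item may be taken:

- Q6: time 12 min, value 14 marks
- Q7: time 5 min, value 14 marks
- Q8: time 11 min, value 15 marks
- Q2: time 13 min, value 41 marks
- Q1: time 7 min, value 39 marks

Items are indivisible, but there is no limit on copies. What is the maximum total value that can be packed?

Best value-per-unit is Q1 at 39/7; filling with it alone gives 6×39 = 234.
Optimal mix: 1×Q7 + 6×Q1 → time 47, value 248.

248 marks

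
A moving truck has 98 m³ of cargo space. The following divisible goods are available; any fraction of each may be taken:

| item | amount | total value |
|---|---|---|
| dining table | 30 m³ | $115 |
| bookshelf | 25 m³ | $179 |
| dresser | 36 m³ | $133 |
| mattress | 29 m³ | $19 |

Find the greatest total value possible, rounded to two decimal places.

431.59

Take in order of value per unit:
- bookshelf (179/25 per unit): all 25 → value 179, running total 179.00
- dining table (115/30 per unit): all 30 → value 115, running total 294.00
- dresser (133/36 per unit): all 36 → value 133, running total 427.00
- mattress (19/29 per unit): 7 of 29 → value 7×19/29 = 4.5862, running total 431.59
Total 431.59.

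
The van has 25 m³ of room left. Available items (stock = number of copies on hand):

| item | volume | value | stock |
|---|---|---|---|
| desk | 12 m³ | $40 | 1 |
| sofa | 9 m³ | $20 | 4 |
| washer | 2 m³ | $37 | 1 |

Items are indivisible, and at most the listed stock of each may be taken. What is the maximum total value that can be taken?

Best selections within volume 25 and stock limits:
- 1×desk + 1×sofa + 1×washer: volume 23, value 97
- 1×desk + 1×washer: volume 14, value 77
Best: $97.

$97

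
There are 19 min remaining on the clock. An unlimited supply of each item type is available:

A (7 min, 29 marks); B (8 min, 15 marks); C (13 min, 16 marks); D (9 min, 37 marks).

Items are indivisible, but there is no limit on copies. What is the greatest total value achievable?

Best value-per-unit is A at 29/7; filling with it alone gives 2×29 = 58.
Optimal mix: 2×D → time 18, value 74.

74 marks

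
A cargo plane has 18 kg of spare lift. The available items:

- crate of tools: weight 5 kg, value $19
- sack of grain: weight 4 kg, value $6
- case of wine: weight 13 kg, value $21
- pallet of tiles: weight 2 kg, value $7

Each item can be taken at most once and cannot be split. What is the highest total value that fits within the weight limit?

Check high-value combinations within 18 kg:
- crate of tools+case of wine: weight 5+13=18, value 19+21=40
- crate of tools+sack of grain+pallet of tiles: weight 5+4+2=11, value 19+6+7=32
- case of wine+pallet of tiles: weight 13+2=15, value 21+7=28
- sack of grain+case of wine: weight 4+13=17, value 6+21=27
- crate of tools+pallet of tiles: weight 5+2=7, value 19+7=26
Best: $40.

$40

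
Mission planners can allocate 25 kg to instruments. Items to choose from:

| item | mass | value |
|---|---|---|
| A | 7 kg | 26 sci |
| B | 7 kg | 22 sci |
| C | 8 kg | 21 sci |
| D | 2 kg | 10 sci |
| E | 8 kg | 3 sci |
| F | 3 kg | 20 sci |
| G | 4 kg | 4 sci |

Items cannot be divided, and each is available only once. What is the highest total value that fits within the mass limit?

Check high-value combinations within 25 kg:
- A+B+C+F: mass 7+7+8+3=25, value 26+22+21+20=89
- A+B+D+F+G: mass 7+7+2+3+4=23, value 26+22+10+20+4=82
- A+C+D+F+G: mass 7+8+2+3+4=24, value 26+21+10+20+4=81
Best: 89 sci.

89 sci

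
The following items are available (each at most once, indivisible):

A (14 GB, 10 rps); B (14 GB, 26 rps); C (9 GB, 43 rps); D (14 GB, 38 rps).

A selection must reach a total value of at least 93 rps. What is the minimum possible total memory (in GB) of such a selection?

Subsets with value ≥ 93, sorted by total memory:
- B+C+D: memory 37, value 107
- A+B+C+D: memory 51, value 117
Minimum memory: 37 GB.

37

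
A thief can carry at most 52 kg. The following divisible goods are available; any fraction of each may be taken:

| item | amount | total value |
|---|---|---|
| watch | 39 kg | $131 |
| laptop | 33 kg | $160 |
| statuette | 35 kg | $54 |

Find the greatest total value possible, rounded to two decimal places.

Take in order of value per unit:
- laptop (160/33 per unit): all 33 → value 160, running total 160.00
- watch (131/39 per unit): 19 of 39 → value 19×131/39 = 63.8205, running total 223.82
Total 223.82.

223.82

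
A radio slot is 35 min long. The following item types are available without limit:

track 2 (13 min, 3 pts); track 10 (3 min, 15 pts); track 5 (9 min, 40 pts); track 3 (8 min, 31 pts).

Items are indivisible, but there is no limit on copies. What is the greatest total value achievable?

Best value-per-unit is track 10 at 15/3; filling with it alone gives 11×15 = 165.
Optimal mix: 9×track 10 + 1×track 3 → duration 35, value 166.

166 pts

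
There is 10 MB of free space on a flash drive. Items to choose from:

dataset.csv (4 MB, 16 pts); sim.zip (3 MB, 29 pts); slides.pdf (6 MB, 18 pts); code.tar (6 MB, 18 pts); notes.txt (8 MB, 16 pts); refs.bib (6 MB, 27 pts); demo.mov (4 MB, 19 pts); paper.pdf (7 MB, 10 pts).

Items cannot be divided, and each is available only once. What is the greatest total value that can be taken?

This is a 0/1 knapsack; check combinations near the capacity.
- sim.zip+refs.bib: size 3+6=9, value 29+27=56
- sim.zip+demo.mov: size 3+4=7, value 29+19=48
- sim.zip+slides.pdf: size 3+6=9, value 29+18=47
- sim.zip+code.tar: size 3+6=9, value 29+18=47
- refs.bib+demo.mov: size 6+4=10, value 27+19=46
Best: 56 pts.

56 pts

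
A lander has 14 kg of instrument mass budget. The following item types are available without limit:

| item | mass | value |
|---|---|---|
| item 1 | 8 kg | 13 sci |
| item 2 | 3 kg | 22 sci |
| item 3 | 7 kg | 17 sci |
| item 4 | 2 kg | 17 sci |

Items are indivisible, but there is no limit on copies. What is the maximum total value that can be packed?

119 sci

Best value-per-unit is item 4 at 17/2, and filling with it alone uses mass 7×2=14. No mix of the others beats 7×17 = 119.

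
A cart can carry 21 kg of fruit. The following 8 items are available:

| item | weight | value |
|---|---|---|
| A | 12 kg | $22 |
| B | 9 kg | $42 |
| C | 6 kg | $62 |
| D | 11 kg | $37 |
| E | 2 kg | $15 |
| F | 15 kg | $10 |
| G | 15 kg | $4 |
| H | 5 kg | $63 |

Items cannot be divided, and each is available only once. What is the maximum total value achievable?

$167

Check high-value combinations within 21 kg:
- B+C+H: weight 9+6+5=20, value 42+62+63=167
- C+E+H: weight 6+2+5=13, value 62+15+63=140
- C+H: weight 6+5=11, value 62+63=125
- B+E+H: weight 9+2+5=16, value 42+15+63=120
Best: $167.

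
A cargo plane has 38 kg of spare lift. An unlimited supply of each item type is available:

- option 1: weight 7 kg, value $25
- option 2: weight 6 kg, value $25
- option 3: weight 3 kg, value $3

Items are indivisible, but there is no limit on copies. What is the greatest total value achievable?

$150

Best value-per-unit is option 2 at 25/6; filling with it alone gives 6×25 = 150.
Optimal mix: 2×option 1 + 4×option 2 → weight 38, value 150.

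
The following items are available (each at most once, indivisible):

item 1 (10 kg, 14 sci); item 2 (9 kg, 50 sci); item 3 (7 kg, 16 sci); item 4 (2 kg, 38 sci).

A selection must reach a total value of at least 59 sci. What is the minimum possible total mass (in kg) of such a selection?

11

Subsets with value ≥ 59, sorted by total mass:
- item 2+item 4: mass 11, value 88
- item 2+item 3: mass 16, value 66
- item 2+item 3+item 4: mass 18, value 104
- item 1+item 3+item 4: mass 19, value 68
Minimum mass: 11 kg.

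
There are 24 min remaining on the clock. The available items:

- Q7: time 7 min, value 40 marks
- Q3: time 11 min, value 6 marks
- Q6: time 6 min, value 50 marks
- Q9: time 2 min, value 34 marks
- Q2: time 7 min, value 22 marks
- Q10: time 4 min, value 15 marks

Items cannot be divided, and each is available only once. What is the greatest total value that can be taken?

146 marks

This is a 0/1 knapsack; check combinations near the capacity.
- Q7+Q6+Q9+Q2: time 7+6+2+7=22, value 40+50+34+22=146
- Q7+Q6+Q9+Q10: time 7+6+2+4=19, value 40+50+34+15=139
- Q7+Q6+Q2+Q10: time 7+6+7+4=24, value 40+50+22+15=127
- Q7+Q6+Q9: time 7+6+2=15, value 40+50+34=124
- Q6+Q9+Q2+Q10: time 6+2+7+4=19, value 50+34+22+15=121
Best: 146 marks.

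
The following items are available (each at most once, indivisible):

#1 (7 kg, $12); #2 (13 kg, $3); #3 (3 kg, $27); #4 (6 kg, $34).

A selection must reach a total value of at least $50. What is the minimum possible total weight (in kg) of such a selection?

9

Subsets with value ≥ 50, sorted by total weight:
- #3+#4: weight 9, value 61
- #1+#3+#4: weight 16, value 73
- #2+#3+#4: weight 22, value 64
Minimum weight: 9 kg.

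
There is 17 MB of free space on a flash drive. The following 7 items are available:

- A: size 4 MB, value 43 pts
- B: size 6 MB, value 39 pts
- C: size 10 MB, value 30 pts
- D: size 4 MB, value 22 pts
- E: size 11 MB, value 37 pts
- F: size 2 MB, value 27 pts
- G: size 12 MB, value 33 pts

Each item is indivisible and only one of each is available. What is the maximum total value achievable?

Check high-value combinations within 17 MB:
- A+B+D+F: size 4+6+4+2=16, value 43+39+22+27=131
- A+B+F: size 4+6+2=12, value 43+39+27=109
- A+E+F: size 4+11+2=17, value 43+37+27=107
Best: 131 pts.

131 pts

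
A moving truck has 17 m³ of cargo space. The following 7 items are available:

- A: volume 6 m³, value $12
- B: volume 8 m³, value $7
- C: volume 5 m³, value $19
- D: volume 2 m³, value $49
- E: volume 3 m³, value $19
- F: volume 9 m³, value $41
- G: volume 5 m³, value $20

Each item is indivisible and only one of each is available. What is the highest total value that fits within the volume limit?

Check high-value combinations within 17 m³:
- D+F+G: volume 2+9+5=16, value 49+41+20=110
- D+E+F: volume 2+3+9=14, value 49+19+41=109
- C+D+F: volume 5+2+9=16, value 19+49+41=109
- C+D+E+G: volume 5+2+3+5=15, value 19+49+19+20=107
Best: $110.

$110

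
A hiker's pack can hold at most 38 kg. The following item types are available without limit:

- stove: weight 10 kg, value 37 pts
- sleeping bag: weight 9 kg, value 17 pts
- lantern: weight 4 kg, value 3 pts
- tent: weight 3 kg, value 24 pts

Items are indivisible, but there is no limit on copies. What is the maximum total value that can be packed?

288 pts

Best value-per-unit is tent at 24/3, and filling with it alone uses weight 12×3=36. No mix of the others beats 12×24 = 288.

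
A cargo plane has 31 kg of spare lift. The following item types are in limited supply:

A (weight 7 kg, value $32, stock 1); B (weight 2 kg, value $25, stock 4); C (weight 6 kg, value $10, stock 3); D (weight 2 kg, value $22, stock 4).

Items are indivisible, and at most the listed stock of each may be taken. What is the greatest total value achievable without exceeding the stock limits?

$230

Top feasible selections:
- 1×A + 4×B + 1×C + 4×D: weight 29, value 230
- 1×A + 4×B + 4×D: weight 23, value 220
- 1×A + 4×B + 1×C + 3×D: weight 27, value 208
Best: $230.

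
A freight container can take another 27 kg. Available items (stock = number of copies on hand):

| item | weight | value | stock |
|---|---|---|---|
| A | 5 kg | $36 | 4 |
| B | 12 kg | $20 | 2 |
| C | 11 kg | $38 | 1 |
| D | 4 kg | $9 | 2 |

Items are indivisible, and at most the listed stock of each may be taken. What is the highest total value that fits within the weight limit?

$153

Top feasible selections:
- 4×A + 1×D: weight 24, value 153
- 3×A + 1×C: weight 26, value 146
Best: $153.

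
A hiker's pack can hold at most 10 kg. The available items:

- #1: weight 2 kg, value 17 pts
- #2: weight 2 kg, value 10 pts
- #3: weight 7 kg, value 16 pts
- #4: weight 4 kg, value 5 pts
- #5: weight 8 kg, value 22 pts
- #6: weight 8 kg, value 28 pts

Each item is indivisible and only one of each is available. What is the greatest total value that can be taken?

This is a 0/1 knapsack; check combinations near the capacity.
- #1+#6: weight 2+8=10, value 17+28=45
- #1+#5: weight 2+8=10, value 17+22=39
- #2+#6: weight 2+8=10, value 10+28=38
Best: 45 pts.

45 pts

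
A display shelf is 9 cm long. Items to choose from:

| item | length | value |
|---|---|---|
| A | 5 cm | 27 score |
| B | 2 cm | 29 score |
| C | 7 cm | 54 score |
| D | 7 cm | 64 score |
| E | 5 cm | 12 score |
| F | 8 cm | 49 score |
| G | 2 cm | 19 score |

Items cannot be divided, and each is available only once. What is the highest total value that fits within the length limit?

This is a 0/1 knapsack; check combinations near the capacity.
- B+D: length 2+7=9, value 29+64=93
- B+C: length 2+7=9, value 29+54=83
- D+G: length 7+2=9, value 64+19=83
- A+B+G: length 5+2+2=9, value 27+29+19=75
- C+G: length 7+2=9, value 54+19=73
Best: 93 score.

93 score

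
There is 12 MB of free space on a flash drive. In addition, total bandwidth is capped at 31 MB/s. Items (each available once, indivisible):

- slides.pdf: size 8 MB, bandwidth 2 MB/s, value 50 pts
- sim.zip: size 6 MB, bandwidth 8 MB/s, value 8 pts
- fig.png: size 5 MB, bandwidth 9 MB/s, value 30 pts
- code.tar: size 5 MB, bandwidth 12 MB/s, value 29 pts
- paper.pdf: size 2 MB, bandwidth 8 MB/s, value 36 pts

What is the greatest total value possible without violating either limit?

95 pts

Feasible sets respecting both limits:
- fig.png+code.tar+paper.pdf: size 12, bandwidth 29, value 95
- slides.pdf+paper.pdf: size 10, bandwidth 10, value 86
- fig.png+paper.pdf: size 7, bandwidth 17, value 66
- code.tar+paper.pdf: size 7, bandwidth 20, value 65
Best: 95 pts.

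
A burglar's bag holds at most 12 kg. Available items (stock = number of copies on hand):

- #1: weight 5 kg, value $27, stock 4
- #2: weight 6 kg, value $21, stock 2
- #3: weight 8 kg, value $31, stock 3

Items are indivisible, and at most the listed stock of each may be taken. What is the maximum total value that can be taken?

Top feasible selections:
- 2×#1: weight 10, value 54
- 1×#1 + 1×#2: weight 11, value 48
Best: $54.

$54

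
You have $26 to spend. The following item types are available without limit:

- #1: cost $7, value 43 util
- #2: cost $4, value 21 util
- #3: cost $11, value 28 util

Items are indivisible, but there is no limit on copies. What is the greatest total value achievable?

Best value-per-unit is #1 at 43/7; filling with it alone gives 3×43 = 129.
Optimal mix: 3×#1 + 1×#2 → cost 25, value 150.

150 util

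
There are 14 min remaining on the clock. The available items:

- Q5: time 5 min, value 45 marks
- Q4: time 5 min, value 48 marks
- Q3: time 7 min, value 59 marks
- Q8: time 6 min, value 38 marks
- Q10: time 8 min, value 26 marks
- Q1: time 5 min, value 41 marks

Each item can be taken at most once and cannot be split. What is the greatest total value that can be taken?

Check high-value combinations within 14 min:
- Q4+Q3: time 5+7=12, value 48+59=107
- Q5+Q3: time 5+7=12, value 45+59=104
- Q3+Q1: time 7+5=12, value 59+41=100
- Q3+Q8: time 7+6=13, value 59+38=97
Best: 107 marks.

107 marks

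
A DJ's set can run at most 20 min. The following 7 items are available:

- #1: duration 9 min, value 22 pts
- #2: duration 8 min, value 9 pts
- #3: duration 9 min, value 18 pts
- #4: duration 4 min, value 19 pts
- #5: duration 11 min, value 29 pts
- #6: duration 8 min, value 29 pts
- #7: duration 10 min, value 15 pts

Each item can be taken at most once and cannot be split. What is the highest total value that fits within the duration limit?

58 pts

This is a 0/1 knapsack; check combinations near the capacity.
- #5+#6: duration 11+8=19, value 29+29=58
- #2+#4+#6: duration 8+4+8=20, value 9+19+29=57
- #1+#6: duration 9+8=17, value 22+29=51
- #1+#5: duration 9+11=20, value 22+29=51
- #4+#6: duration 4+8=12, value 19+29=48
Best: 58 pts.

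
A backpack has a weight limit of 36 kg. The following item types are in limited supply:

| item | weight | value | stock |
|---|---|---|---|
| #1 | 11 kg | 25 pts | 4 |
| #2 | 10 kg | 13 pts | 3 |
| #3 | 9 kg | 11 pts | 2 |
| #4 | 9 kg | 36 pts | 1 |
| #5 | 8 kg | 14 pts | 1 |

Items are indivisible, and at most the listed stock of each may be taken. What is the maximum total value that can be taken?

Top feasible selections:
- 2×#1 + 1×#4: weight 31, value 86
- 1×#1 + 1×#4 + 1×#5: weight 28, value 75
- 3×#1: weight 33, value 75
- 1×#1 + 1×#2 + 1×#4: weight 30, value 74
Best: 86 pts.

86 pts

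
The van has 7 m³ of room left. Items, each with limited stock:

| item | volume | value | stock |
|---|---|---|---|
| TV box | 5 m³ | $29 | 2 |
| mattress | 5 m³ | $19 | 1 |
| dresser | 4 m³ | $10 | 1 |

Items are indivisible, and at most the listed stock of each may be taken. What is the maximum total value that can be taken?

$29

Best selections within volume 7 and stock limits:
- 1×TV box: volume 5, value 29
- 1×mattress: volume 5, value 19
Best: $29.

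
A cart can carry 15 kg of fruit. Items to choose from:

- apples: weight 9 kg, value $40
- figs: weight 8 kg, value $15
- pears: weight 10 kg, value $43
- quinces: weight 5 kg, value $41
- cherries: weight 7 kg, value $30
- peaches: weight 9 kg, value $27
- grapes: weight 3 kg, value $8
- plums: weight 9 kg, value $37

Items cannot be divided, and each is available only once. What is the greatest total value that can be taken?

Check high-value combinations within 15 kg:
- pears+quinces: weight 10+5=15, value 43+41=84
- apples+quinces: weight 9+5=14, value 40+41=81
- quinces+cherries+grapes: weight 5+7+3=15, value 41+30+8=79
- quinces+plums: weight 5+9=14, value 41+37=78
- quinces+cherries: weight 5+7=12, value 41+30=71
Best: $84.

$84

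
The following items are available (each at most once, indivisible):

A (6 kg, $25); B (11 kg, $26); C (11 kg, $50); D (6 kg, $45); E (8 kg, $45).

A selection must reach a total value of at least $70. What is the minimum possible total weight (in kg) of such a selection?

Subsets with value ≥ 70, sorted by total weight:
- A+D: weight 12, value 70
- D+E: weight 14, value 90
- A+E: weight 14, value 70
Minimum weight: 12 kg.

12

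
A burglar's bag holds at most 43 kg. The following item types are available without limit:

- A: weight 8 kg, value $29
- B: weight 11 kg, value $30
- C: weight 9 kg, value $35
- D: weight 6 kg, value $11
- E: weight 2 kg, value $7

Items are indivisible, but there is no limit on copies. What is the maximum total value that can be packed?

Best value-per-unit is C at 35/9; filling with it alone gives 4×35 = 140.
Optimal mix: 2×A + 3×C → weight 43, value 163.

$163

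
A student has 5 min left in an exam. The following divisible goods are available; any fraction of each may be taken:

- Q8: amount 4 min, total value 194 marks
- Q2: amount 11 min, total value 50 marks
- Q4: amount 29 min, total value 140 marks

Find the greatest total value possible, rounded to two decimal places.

Take in order of value per unit:
- Q8 (194/4 per unit): all 4 → value 194, running total 194.00
- Q4 (140/29 per unit): 1 of 29 → value 1×140/29 = 4.8276, running total 198.83
Total 198.83.

198.83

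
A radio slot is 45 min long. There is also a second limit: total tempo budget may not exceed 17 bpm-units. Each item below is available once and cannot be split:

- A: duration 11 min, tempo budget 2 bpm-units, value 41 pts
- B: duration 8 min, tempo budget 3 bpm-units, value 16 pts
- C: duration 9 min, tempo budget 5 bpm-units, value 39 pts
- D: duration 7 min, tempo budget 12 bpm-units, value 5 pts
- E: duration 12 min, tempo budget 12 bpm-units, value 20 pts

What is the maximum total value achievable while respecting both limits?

Feasible sets respecting both limits:
- A+B+C: duration 28, tempo budget 10, value 96
- A+C: duration 20, tempo budget 7, value 80
- A+B+E: duration 31, tempo budget 17, value 77
- A+B+D: duration 26, tempo budget 17, value 62
Best: 96 pts.

96 pts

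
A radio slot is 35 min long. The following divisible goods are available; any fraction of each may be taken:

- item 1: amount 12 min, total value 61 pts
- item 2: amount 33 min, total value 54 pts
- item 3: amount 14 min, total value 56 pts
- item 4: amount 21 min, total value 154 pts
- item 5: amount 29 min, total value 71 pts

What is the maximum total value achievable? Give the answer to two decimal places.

Take in order of value per unit:
- item 4 (154/21 per unit): all 21 → value 154, running total 154.00
- item 1 (61/12 per unit): all 12 → value 61, running total 215.00
- item 3 (56/14 per unit): 2 of 14 → value 2×56/14 = 8.0000, running total 223.00
Total 223.00.

223.00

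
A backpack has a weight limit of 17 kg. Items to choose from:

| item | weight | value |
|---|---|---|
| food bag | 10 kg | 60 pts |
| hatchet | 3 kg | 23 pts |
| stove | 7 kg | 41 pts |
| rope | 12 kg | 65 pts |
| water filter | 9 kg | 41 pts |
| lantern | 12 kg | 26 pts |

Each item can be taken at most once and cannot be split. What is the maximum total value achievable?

Check high-value combinations within 17 kg:
- food bag+stove: weight 10+7=17, value 60+41=101
- hatchet+rope: weight 3+12=15, value 23+65=88
- food bag+hatchet: weight 10+3=13, value 60+23=83
Best: 101 pts.

101 pts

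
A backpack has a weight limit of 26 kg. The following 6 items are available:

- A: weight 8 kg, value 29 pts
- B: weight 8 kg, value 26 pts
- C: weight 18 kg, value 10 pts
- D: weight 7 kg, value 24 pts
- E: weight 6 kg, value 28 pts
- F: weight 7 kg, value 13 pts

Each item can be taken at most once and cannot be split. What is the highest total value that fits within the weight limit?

Check high-value combinations within 26 kg:
- A+B+E: weight 8+8+6=22, value 29+26+28=83
- A+D+E: weight 8+7+6=21, value 29+24+28=81
- A+B+D: weight 8+8+7=23, value 29+26+24=79
- B+D+E: weight 8+7+6=21, value 26+24+28=78
- A+E+F: weight 8+6+7=21, value 29+28+13=70
Best: 83 pts.

83 pts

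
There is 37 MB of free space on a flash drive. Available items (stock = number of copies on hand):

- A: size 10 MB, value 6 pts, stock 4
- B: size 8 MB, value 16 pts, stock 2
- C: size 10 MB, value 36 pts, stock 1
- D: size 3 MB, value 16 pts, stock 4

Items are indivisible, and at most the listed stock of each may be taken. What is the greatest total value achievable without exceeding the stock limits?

Best selections within size 37 and stock limits:
- 1×B + 1×C + 4×D: size 30, value 116
- 2×B + 1×C + 3×D: size 35, value 116
Best: 116 pts.

116 pts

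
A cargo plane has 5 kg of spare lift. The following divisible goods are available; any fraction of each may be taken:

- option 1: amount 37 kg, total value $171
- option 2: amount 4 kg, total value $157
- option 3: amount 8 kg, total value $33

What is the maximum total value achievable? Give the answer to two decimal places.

161.62

Take in order of value per unit:
- option 2 (157/4 per unit): all 4 → value 157, running total 157.00
- option 1 (171/37 per unit): 1 of 37 → value 1×171/37 = 4.6216, running total 161.62
Total 161.62.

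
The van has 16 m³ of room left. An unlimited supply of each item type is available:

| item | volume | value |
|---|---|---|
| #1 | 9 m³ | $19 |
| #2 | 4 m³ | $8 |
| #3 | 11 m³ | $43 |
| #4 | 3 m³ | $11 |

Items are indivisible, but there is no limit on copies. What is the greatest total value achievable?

$55

Best value-per-unit is #3 at 43/11; filling with it alone gives 1×43 = 43.
Optimal mix: 5×#4 → volume 15, value 55.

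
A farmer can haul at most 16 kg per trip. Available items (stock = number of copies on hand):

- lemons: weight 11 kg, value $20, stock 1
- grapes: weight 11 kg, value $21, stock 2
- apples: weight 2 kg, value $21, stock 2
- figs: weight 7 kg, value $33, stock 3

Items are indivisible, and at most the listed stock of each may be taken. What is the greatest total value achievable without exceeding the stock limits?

Best selections within weight 16 and stock limits:
- 1×apples + 2×figs: weight 16, value 87
- 2×apples + 1×figs: weight 11, value 75
- 2×figs: weight 14, value 66
Best: $87.

$87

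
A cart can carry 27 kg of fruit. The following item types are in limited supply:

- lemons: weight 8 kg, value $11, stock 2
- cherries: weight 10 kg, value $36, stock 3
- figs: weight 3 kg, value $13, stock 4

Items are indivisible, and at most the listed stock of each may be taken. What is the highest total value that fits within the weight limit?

Best selections within weight 27 and stock limits:
- 2×cherries + 2×figs: weight 26, value 98
- 1×cherries + 4×figs: weight 22, value 88
- 1×lemons + 1×cherries + 3×figs: weight 27, value 86
- 2×cherries + 1×figs: weight 23, value 85
Best: $98.

$98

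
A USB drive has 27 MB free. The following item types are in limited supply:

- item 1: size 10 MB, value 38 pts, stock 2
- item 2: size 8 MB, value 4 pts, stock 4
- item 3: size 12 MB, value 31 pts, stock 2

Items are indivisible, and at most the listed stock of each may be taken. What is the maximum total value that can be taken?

76 pts

Best selections within size 27 and stock limits:
- 2×item 1: size 20, value 76
- 1×item 1 + 1×item 3: size 22, value 69
- 2×item 3: size 24, value 62
- 1×item 1 + 2×item 2: size 26, value 46
Best: 76 pts.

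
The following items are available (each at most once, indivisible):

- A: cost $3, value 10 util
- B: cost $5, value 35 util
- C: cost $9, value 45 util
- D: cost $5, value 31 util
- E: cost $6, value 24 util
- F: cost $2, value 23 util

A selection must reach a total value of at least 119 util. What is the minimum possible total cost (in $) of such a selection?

21

Subsets with value ≥ 119, sorted by total cost:
- B+C+D+F: cost 21, value 134
- A+B+D+E+F: cost 21, value 123
Minimum cost: 21 $.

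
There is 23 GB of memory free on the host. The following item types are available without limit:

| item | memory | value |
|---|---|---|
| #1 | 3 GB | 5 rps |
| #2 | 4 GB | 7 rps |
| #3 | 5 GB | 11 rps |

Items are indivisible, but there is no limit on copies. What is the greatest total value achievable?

49 rps

Best value-per-unit is #3 at 11/5; filling with it alone gives 4×11 = 44.
Optimal mix: 1×#1 + 4×#3 → memory 23, value 49.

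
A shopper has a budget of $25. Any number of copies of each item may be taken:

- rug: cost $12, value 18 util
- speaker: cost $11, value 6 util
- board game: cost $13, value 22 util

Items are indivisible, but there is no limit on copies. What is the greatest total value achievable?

Best value-per-unit is board game at 22/13; filling with it alone gives 1×22 = 22.
Optimal mix: 1×rug + 1×board game → cost 25, value 40.

40 util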